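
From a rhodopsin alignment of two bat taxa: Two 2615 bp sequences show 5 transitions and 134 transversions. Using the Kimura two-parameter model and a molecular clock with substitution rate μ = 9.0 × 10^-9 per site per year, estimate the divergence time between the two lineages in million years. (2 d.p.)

P = 5/2615 ≈ 0.001912 and Q = 134/2615 ≈ 0.051243.
Under the Kimura two-parameter model, d = −½ ln(1 − 2P − Q) − ¼ ln(1 − 2Q).
1 − 2P − Q = 0.944933, giving −½ ln(0.944933) = 0.028321.
1 − 2Q = 0.897514, giving −¼ ln(0.897514) = 0.027032.
d = 0.028321 + 0.027032 = 0.055353.
Under a molecular clock d = 2μt, so t = d/(2μ) = 0.055353 / (2 × 9.0 × 10^-9) = 3.08 million years.

3.08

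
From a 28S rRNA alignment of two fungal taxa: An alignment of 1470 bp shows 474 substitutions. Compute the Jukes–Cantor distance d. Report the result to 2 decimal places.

0.42

p = 474/1470 ≈ 0.322449.
d = −(3/4) ln(1 − 4p/3) = −0.75 ln(1 − 0.429932) = −0.75 ln(0.570068)
  = −0.75 × (-0.562000) = 0.421500 substitutions/site.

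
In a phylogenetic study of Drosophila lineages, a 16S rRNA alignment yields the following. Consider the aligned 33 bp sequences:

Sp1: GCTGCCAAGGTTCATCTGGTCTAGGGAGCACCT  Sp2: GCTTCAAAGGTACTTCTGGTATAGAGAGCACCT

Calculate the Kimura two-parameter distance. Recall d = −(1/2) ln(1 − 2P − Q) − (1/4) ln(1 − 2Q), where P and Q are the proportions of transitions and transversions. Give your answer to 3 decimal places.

0.209

Of 33 sites, 1 differences are transitions and 5 are transversions, so P = 1/33 ≈ 0.030303 and Q = 5/33 ≈ 0.151515.
Under the Kimura two-parameter model, d = −½ ln(1 − 2P − Q) − ¼ ln(1 − 2Q).
1 − 2P − Q = 0.787879, giving −½ ln(0.787879) = 0.119205.
1 − 2Q = 0.69697, giving −¼ ln(0.69697) = 0.090253.
d = 0.119205 + 0.090253 = 0.209458.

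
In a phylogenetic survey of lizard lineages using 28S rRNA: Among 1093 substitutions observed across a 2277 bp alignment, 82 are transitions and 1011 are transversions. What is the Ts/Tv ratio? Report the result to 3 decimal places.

0.081

R = 82/1011 = 0.081107… ≈ 0.081 (to 3 d.p.).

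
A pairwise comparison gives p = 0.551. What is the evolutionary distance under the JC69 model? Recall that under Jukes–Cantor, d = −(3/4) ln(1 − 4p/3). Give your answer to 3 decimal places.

d = −(3/4) ln(1 − 4p/3) = −0.75 ln(1 − 0.734667) = −0.75 ln(0.265333)
  = −0.75 × (-1.326770) = 0.995078 substitutions/site.

0.995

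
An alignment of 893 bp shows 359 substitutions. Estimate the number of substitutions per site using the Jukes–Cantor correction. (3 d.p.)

p = 359/893 ≈ 0.402016.
d = −(3/4) ln(1 − 4p/3) = −0.75 ln(1 − 0.536021) = −0.75 ln(0.463979)
  = −0.75 × (-0.767916) = 0.575937 substitutions/site.

0.576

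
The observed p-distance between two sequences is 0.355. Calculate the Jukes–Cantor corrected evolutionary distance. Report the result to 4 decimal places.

d = −(3/4) ln(1 − 4p/3) = −0.75 ln(1 − 0.473333) = −0.75 ln(0.526667)
  = −0.75 × (-0.641187) = 0.480890 substitutions/site.

0.4809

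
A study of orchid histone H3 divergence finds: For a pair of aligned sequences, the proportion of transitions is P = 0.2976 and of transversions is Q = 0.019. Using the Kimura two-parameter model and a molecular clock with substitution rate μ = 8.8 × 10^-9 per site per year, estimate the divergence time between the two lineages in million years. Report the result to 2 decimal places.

27.61

Under the Kimura two-parameter model, d = −½ ln(1 − 2P − Q) − ¼ ln(1 − 2Q).
1 − 2P − Q = 0.3858, giving −½ ln(0.3858) = 0.476218.
1 − 2Q = 0.962, giving −¼ ln(0.962) = 0.009685.
d = 0.476218 + 0.009685 = 0.485903.
Under a molecular clock d = 2μt, so t = d/(2μ) = 0.485903 / (2 × 8.8 × 10^-9) = 27.61 million years.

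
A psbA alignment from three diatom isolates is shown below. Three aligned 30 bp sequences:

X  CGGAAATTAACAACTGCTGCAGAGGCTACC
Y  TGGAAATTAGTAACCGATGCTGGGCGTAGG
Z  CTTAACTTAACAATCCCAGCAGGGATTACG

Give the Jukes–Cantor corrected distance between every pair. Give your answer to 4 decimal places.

d(X,Y) = 0.5034, d(X,Z) = 0.5034, d(Y,Z) = 0.7301

X–Y: 11/30 sites differ → p ≈ 0.366667, d = −0.75 ln(1 − 0.488889) = 0.503376 ≈ 0.5034.
X–Z: 11/30 sites differ → p ≈ 0.366667, d = −0.75 ln(1 − 0.488889) = 0.503376 ≈ 0.5034.
Y–Z: 14/30 sites differ → p ≈ 0.466667, d = −0.75 ln(1 − 0.622223) = 0.730088 ≈ 0.7301.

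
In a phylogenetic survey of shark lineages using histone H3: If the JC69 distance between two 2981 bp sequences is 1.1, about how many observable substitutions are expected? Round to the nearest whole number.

Invert JC69: p = (3/4)(1 − e^(−4d/3)) = 0.75 × (1 − e^(-1.466667)) = 0.75 × (1 − 0.230693) = 0.576980.
Expected differing sites = pL ≈ 0.576980 × 2981 = 1719.97738 ≈ 1720.

1720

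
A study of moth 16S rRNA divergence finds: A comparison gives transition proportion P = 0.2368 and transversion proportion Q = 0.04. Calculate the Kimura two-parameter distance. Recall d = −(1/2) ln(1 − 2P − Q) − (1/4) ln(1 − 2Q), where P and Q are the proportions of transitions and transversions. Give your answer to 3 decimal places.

Under the Kimura two-parameter model, d = −½ ln(1 − 2P − Q) − ¼ ln(1 − 2Q).
1 − 2P − Q = 0.4864, giving −½ ln(0.4864) = 0.360362.
1 − 2Q = 0.92, giving −¼ ln(0.92) = 0.020845.
d = 0.360362 + 0.020845 = 0.381207.

0.381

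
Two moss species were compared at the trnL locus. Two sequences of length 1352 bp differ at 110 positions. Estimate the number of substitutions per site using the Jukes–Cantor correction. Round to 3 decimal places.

p = 110/1352 ≈ 0.081361.
d = −(3/4) ln(1 − 4p/3) = −0.75 ln(1 − 0.108481) = −0.75 ln(0.891519)
  = −0.75 × (-0.114829) = 0.086122 substitutions/site.

0.086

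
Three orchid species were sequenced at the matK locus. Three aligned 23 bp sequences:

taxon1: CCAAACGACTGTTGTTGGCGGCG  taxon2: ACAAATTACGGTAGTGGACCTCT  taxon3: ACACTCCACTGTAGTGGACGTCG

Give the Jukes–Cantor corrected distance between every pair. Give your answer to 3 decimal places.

d(taxon1,taxon2) = 0.650, d(taxon1,taxon3) = 0.467, d(taxon2,taxon3) = 0.390

taxon1–taxon2: 10/23 sites differ → p ≈ 0.434783, d = −0.75 ln(1 − 0.579711) = 0.650110 ≈ 0.650.
taxon1–taxon3: 8/23 sites differ → p ≈ 0.347826, d = −0.75 ln(1 − 0.463768) = 0.467391 ≈ 0.467.
taxon2–taxon3: 7/23 sites differ → p ≈ 0.304348, d = −0.75 ln(1 − 0.405797) = 0.390401 ≈ 0.390.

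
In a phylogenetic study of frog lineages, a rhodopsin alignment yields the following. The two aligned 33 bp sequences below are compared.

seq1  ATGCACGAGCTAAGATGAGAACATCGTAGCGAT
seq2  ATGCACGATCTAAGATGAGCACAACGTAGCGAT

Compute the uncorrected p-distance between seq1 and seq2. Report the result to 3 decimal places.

0.091

The sequences differ at 3 of 33 positions (sites 9, 20, 24).
p = 3/33 = 0.090909… ≈ 0.091 (to 3 d.p.).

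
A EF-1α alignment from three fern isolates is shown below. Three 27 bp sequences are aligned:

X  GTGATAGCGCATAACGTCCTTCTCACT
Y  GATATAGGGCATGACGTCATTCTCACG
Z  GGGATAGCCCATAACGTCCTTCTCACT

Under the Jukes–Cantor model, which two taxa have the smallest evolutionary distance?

X–Y: 6/27 differ, p = 0.222, d = 0.264.
X–Z: 2/27 differ, p = 0.074, d = 0.078.
Y–Z: 7/27 differ, p = 0.259, d = 0.318.
The smallest distance is between X and Z.

X and Z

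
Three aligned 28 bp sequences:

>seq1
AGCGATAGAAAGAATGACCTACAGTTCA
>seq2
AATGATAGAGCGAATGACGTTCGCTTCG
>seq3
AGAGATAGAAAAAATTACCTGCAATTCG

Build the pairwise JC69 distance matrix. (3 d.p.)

d(seq1,seq2) = 0.420, d(seq1,seq3) = 0.252, d(seq2,seq3) = 0.485

seq1–seq2: 9/28 sites differ → p ≈ 0.321429, d = −0.75 ln(1 − 0.428572) = 0.419713 ≈ 0.420.
seq1–seq3: 6/28 sites differ → p ≈ 0.214286, d = −0.75 ln(1 − 0.285715) = 0.252355 ≈ 0.252.
seq2–seq3: 10/28 sites differ → p ≈ 0.357143, d = −0.75 ln(1 − 0.476191) = 0.484971 ≈ 0.485.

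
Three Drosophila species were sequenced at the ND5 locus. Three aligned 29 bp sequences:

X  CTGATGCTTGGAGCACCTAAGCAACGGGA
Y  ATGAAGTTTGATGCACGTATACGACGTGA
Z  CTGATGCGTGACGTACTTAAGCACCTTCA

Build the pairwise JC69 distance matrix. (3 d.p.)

X–Y: 10/29 sites differ → p ≈ 0.344828, d = −0.75 ln(1 − 0.459771) = 0.461822 ≈ 0.462.
X–Z: 9/29 sites differ → p ≈ 0.310345, d = −0.75 ln(1 − 0.413793) = 0.400562 ≈ 0.401.
Y–Z: 13/29 sites differ → p ≈ 0.448276, d = −0.75 ln(1 − 0.597701) = 0.682920 ≈ 0.683.

d(X,Y) = 0.462, d(X,Z) = 0.401, d(Y,Z) = 0.683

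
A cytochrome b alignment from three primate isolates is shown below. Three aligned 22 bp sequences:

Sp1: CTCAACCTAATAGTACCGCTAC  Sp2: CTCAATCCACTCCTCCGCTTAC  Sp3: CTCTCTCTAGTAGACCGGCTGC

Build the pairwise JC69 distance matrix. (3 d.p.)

Sp1–Sp2: 9/22 sites differ → p ≈ 0.409091, d = −0.75 ln(1 − 0.545455) = 0.591344 ≈ 0.591.
Sp1–Sp3: 8/22 sites differ → p ≈ 0.363636, d = −0.75 ln(1 − 0.484848) = 0.497470 ≈ 0.497.
Sp2–Sp3: 10/22 sites differ → p ≈ 0.454545, d = −0.75 ln(1 − 0.60606) = 0.698667 ≈ 0.699.

d(Sp1,Sp2) = 0.591, d(Sp1,Sp3) = 0.497, d(Sp2,Sp3) = 0.699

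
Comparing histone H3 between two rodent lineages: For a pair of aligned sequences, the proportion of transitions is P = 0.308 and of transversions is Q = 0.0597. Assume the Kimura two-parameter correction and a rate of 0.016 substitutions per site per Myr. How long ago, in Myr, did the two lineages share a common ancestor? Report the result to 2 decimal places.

Under the Kimura two-parameter model, d = −½ ln(1 − 2P − Q) − ¼ ln(1 − 2Q).
1 − 2P − Q = 0.3243, giving −½ ln(0.3243) = 0.563043.
1 − 2Q = 0.8806, giving −¼ ln(0.8806) = 0.031788.
d = 0.563043 + 0.031788 = 0.594831.
Under a molecular clock d = 2μt, so t = d/(2μ) = 0.594831 / (2 × 0.016) = 18.59 Myr.

18.59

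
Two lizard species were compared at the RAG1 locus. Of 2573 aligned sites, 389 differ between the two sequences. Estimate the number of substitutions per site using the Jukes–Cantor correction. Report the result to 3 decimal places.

0.169

p = 389/2573 ≈ 0.151185.
d = −(3/4) ln(1 − 4p/3) = −0.75 ln(1 − 0.20158) = −0.75 ln(0.79842)
  = −0.75 × (-0.225121) = 0.168841 substitutions/site.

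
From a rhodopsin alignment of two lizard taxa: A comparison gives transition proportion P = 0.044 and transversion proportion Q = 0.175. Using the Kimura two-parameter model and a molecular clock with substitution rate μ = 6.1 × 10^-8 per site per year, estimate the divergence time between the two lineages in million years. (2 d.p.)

2.13

Under the Kimura two-parameter model, d = −½ ln(1 − 2P − Q) − ¼ ln(1 − 2Q).
1 − 2P − Q = 0.737, giving −½ ln(0.737) = 0.152584.
1 − 2Q = 0.65, giving −¼ ln(0.65) = 0.107696.
d = 0.152584 + 0.107696 = 0.260280.
Under a molecular clock d = 2μt, so t = d/(2μ) = 0.260280 / (2 × 6.1 × 10^-8) = 2.13 million years.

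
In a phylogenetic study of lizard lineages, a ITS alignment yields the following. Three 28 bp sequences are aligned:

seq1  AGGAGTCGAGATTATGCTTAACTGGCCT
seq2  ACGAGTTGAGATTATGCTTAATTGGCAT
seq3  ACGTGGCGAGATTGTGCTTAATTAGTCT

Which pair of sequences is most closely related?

seq1 and seq2

seq1–seq2: 4/28 differ, p = 0.143, d = 0.158.
seq1–seq3: 7/28 differ, p = 0.250, d = 0.304.
seq2–seq3: 7/28 differ, p = 0.250, d = 0.304.
The smallest distance is between seq1 and seq2.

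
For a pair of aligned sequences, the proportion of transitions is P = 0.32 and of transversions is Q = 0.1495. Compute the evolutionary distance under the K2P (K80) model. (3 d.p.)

Under the Kimura two-parameter model, d = −½ ln(1 − 2P − Q) − ¼ ln(1 − 2Q).
1 − 2P − Q = 0.2105, giving −½ ln(0.2105) = 0.779135.
1 − 2Q = 0.701, giving −¼ ln(0.701) = 0.088812.
d = 0.779135 + 0.088812 = 0.867947.

0.868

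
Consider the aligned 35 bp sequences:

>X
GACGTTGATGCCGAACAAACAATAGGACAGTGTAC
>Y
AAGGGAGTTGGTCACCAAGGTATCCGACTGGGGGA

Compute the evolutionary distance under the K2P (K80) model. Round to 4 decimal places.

Of 35 sites, 4 differences are transitions and 15 are transversions, so P = 4/35 ≈ 0.114286 and Q = 15/35 ≈ 0.428571.
Under the Kimura two-parameter model, d = −½ ln(1 − 2P − Q) − ¼ ln(1 − 2Q).
1 − 2P − Q = 0.342857, giving −½ ln(0.342857) = 0.535221.
1 − 2Q = 0.142858, giving −¼ ln(0.142858) = 0.486476.
d = 0.535221 + 0.486476 = 1.021697.

1.0217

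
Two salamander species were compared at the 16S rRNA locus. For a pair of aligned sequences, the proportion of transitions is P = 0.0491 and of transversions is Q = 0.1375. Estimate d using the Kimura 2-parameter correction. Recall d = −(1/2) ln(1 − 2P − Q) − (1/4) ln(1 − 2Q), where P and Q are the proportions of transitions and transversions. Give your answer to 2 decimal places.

Under the Kimura two-parameter model, d = −½ ln(1 − 2P − Q) − ¼ ln(1 − 2Q).
1 − 2P − Q = 0.7643, giving −½ ln(0.7643) = 0.134397.
1 − 2Q = 0.725, giving −¼ ln(0.725) = 0.080396.
d = 0.134397 + 0.080396 = 0.214793.

0.21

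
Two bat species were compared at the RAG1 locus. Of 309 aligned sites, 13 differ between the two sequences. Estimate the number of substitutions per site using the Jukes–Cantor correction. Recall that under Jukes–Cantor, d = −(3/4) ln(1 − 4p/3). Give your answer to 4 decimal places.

0.0433

p = 13/309 ≈ 0.042071.
d = −(3/4) ln(1 − 4p/3) = −0.75 ln(1 − 0.056095) = −0.75 ln(0.943905)
  = −0.75 × (-0.057730) = 0.043298 substitutions/site.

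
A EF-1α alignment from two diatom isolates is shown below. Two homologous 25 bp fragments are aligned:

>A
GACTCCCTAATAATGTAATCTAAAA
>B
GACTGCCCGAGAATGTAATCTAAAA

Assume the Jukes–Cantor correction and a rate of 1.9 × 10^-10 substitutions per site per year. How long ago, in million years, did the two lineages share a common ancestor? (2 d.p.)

473.59

The sequences differ at 4 of 25 sites (5, 8, 9, 11), so p = 4/25 = 0.16.
d = −(3/4) ln(1 − 4p/3) = −0.75 ln(1 − 0.213333) = −0.75 ln(0.786667)
  = −0.75 × (-0.239950) = 0.179963 substitutions/site.
Under a molecular clock d = 2μt, so t = d/(2μ) = 0.179963 / (2 × 1.9 × 10^-10) = 473.59 million years.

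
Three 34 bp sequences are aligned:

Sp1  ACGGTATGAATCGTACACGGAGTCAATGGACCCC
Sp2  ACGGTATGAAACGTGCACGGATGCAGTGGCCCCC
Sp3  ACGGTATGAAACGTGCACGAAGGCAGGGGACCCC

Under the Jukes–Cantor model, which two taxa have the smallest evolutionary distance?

Sp1–Sp2: 6/34 differ, p = 0.176, d = 0.201.
Sp1–Sp3: 6/34 differ, p = 0.176, d = 0.201.
Sp2–Sp3: 4/34 differ, p = 0.118, d = 0.128.
The smallest distance is between Sp2 and Sp3.

Sp2 and Sp3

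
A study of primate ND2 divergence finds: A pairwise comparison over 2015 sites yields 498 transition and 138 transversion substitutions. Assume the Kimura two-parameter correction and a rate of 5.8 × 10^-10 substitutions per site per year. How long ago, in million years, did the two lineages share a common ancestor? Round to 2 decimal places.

388.35

P = 498/2015 ≈ 0.247146 and Q = 138/2015 ≈ 0.068486.
Under the Kimura two-parameter model, d = −½ ln(1 − 2P − Q) − ¼ ln(1 − 2Q).
1 − 2P − Q = 0.437222, giving −½ ln(0.437222) = 0.413657.
1 − 2Q = 0.863028, giving −¼ ln(0.863028) = 0.036827.
d = 0.413657 + 0.036827 = 0.450484.
Under a molecular clock d = 2μt, so t = d/(2μ) = 0.450484 / (2 × 5.8 × 10^-10) = 388.35 million years.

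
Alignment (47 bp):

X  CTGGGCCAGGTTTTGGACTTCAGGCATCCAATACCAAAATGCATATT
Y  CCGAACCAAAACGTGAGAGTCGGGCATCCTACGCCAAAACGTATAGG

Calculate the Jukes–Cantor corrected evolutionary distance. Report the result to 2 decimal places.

0.63

The sequences differ at 20 of 47 sites, so p = 20/47 ≈ 0.425532.
d = −(3/4) ln(1 − 4p/3) = −0.75 ln(1 − 0.567376) = −0.75 ln(0.432624)
  = −0.75 × (-0.837886) = 0.628415 substitutions/site.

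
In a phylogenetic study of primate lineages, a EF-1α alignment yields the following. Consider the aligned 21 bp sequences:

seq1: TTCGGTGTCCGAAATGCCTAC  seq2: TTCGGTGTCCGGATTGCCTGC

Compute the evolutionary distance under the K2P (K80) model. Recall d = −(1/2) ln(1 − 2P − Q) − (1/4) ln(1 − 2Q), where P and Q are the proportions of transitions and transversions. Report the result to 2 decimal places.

0.16

Of 21 sites, 2 differences are transitions and 1 are transversions, so P = 2/21 ≈ 0.095238 and Q = 1/21 ≈ 0.047619.
Under the Kimura two-parameter model, d = −½ ln(1 − 2P − Q) − ¼ ln(1 − 2Q).
1 − 2P − Q = 0.761905, giving −½ ln(0.761905) = 0.135967.
1 − 2Q = 0.904762, giving −¼ ln(0.904762) = 0.025021.
d = 0.135967 + 0.025021 = 0.160988.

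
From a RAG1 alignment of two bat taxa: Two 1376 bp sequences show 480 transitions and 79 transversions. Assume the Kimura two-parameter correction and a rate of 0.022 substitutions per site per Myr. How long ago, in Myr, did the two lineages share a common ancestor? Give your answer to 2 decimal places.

16.68

P = 480/1376 ≈ 0.348837 and Q = 79/1376 ≈ 0.057413.
Under the Kimura two-parameter model, d = −½ ln(1 − 2P − Q) − ¼ ln(1 − 2Q).
1 − 2P − Q = 0.244913, giving −½ ln(0.244913) = 0.703426.
1 − 2Q = 0.885174, giving −¼ ln(0.885174) = 0.030493.
d = 0.703426 + 0.030493 = 0.733919.
Under a molecular clock d = 2μt, so t = d/(2μ) = 0.733919 / (2 × 0.022) = 16.68 Myr.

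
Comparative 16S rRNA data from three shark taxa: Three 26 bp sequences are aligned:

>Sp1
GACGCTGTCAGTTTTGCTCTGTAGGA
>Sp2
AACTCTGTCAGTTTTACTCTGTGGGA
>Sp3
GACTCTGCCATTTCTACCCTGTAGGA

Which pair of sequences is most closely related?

Sp1 and Sp2

Sp1–Sp2: 4/26 differ, p = 0.154, d = 0.172.
Sp1–Sp3: 6/26 differ, p = 0.231, d = 0.276.
Sp2–Sp3: 6/26 differ, p = 0.231, d = 0.276.
The smallest distance is between Sp1 and Sp2.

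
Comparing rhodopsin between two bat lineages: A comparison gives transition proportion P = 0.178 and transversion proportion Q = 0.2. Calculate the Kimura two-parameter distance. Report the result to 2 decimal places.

0.53

Under the Kimura two-parameter model, d = −½ ln(1 − 2P − Q) − ¼ ln(1 − 2Q).
1 − 2P − Q = 0.444, giving −½ ln(0.444) = 0.405965.
1 − 2Q = 0.6, giving −¼ ln(0.6) = 0.127706.
d = 0.405965 + 0.127706 = 0.533671.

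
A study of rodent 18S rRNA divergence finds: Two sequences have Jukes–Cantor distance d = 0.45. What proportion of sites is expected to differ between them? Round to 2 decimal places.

p = (3/4)(1 − e^(−4d/3)) = 0.75 × (1 − e^(-0.6)) = 0.75 × (1 − 0.548812) = 0.338391.

0.34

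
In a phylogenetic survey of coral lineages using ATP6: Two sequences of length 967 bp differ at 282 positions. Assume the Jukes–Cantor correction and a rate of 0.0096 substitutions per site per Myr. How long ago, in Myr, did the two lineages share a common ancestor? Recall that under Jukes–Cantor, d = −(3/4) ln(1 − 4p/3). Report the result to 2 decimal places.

p = 282/967 ≈ 0.291624.
d = −(3/4) ln(1 − 4p/3) = −0.75 ln(1 − 0.388832) = −0.75 ln(0.611168)
  = −0.75 × (-0.492383) = 0.369287 substitutions/site.
Under a molecular clock d = 2μt, so t = d/(2μ) = 0.369287 / (2 × 0.0096) = 19.23 Myr.

19.23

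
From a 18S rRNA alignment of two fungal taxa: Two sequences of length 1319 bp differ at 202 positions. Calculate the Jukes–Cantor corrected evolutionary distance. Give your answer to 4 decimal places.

p = 202/1319 ≈ 0.153146.
d = −(3/4) ln(1 − 4p/3) = −0.75 ln(1 − 0.204195) = −0.75 ln(0.795805)
  = −0.75 × (-0.228401) = 0.171301 substitutions/site.

0.1713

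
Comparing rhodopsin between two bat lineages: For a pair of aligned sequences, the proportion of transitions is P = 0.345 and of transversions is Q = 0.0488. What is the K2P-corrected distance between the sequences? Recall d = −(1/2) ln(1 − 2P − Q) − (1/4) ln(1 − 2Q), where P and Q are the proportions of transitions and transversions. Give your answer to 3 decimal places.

Under the Kimura two-parameter model, d = −½ ln(1 − 2P − Q) − ¼ ln(1 − 2Q).
1 − 2P − Q = 0.2612, giving −½ ln(0.2612) = 0.671234.
1 − 2Q = 0.9024, giving −¼ ln(0.9024) = 0.025674.
d = 0.671234 + 0.025674 = 0.696908.

0.697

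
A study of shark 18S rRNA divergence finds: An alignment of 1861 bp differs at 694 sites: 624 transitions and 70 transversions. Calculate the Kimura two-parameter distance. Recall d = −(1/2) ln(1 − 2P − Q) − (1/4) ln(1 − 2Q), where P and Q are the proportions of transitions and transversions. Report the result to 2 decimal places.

P = 624/1861 ≈ 0.335304 and Q = 70/1861 ≈ 0.037614.
Under the Kimura two-parameter model, d = −½ ln(1 − 2P − Q) − ¼ ln(1 − 2Q).
1 − 2P − Q = 0.291778, giving −½ ln(0.291778) = 0.615881.
1 − 2Q = 0.924772, giving −¼ ln(0.924772) = 0.019552.
d = 0.615881 + 0.019552 = 0.635433.

0.64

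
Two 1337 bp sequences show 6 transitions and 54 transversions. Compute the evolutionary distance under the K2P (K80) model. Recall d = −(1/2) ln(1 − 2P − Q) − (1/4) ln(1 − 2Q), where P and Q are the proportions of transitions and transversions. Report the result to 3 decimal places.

P = 6/1337 ≈ 0.004488 and Q = 54/1337 ≈ 0.040389.
Under the Kimura two-parameter model, d = −½ ln(1 − 2P − Q) − ¼ ln(1 − 2Q).
1 − 2P − Q = 0.950635, giving −½ ln(0.950635) = 0.025313.
1 − 2Q = 0.919222, giving −¼ ln(0.919222) = 0.021057.
d = 0.025313 + 0.021057 = 0.046370.

0.046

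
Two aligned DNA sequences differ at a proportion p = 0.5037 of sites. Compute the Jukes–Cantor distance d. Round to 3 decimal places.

0.835

d = −(3/4) ln(1 − 4p/3) = −0.75 ln(1 − 0.6716) = −0.75 ln(0.3284)
  = −0.75 × (-1.113523) = 0.835142 substitutions/site.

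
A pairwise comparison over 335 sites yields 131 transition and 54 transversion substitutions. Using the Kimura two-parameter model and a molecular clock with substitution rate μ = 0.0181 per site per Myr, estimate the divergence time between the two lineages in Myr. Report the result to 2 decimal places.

42.32

P = 131/335 ≈ 0.391045 and Q = 54/335 ≈ 0.161194.
Under the Kimura two-parameter model, d = −½ ln(1 − 2P − Q) − ¼ ln(1 − 2Q).
1 − 2P − Q = 0.056716, giving −½ ln(0.056716) = 1.434849.
1 − 2Q = 0.677612, giving −¼ ln(0.677612) = 0.097295.
d = 1.434849 + 0.097295 = 1.532144.
Under a molecular clock d = 2μt, so t = d/(2μ) = 1.532144 / (2 × 0.0181) = 42.32 Myr.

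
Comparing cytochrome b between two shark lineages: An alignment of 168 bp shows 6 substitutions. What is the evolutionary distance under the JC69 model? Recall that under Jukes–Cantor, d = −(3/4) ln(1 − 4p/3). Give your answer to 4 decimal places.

p = 6/168 ≈ 0.035714.
d = −(3/4) ln(1 − 4p/3) = −0.75 ln(1 − 0.047619) = −0.75 ln(0.952381)
  = −0.75 × (-0.048790) = 0.036593 substitutions/site.

0.0366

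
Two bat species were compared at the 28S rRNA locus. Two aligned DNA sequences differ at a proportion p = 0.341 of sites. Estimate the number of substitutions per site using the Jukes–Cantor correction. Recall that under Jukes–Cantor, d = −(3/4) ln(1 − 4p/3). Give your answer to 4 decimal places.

d = −(3/4) ln(1 − 4p/3) = −0.75 ln(1 − 0.454667) = −0.75 ln(0.545333)
  = −0.75 × (-0.606359) = 0.454769 substitutions/site.

0.4548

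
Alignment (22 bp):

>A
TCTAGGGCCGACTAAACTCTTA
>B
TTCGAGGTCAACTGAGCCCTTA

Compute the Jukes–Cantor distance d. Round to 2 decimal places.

0.59

The sequences differ at 9 of 22 sites (2, 3, 4, 5, 8, 10, 14, 16, 18), so p = 9/22 ≈ 0.409091.
d = −(3/4) ln(1 − 4p/3) = −0.75 ln(1 − 0.545455) = −0.75 ln(0.454545)
  = −0.75 × (-0.788458) = 0.591344 substitutions/site.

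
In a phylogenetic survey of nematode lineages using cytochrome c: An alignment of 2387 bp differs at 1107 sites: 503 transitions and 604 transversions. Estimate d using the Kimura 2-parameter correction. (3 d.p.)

P = 503/2387 ≈ 0.210725 and Q = 604/2387 ≈ 0.253037.
Under the Kimura two-parameter model, d = −½ ln(1 − 2P − Q) − ¼ ln(1 − 2Q).
1 − 2P − Q = 0.325513, giving −½ ln(0.325513) = 0.561176.
1 − 2Q = 0.493926, giving −¼ ln(0.493926) = 0.176342.
d = 0.561176 + 0.176342 = 0.737518.

0.738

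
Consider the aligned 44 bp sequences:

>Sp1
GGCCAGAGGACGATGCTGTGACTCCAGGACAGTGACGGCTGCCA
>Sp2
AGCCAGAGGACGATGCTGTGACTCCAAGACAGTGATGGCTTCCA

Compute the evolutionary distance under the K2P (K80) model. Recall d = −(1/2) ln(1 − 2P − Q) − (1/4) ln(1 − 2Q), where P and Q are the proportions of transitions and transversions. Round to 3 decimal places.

0.098

Of 44 sites, 3 differences are transitions and 1 are transversions, so P = 3/44 ≈ 0.068182 and Q = 1/44 ≈ 0.022727.
Under the Kimura two-parameter model, d = −½ ln(1 − 2P − Q) − ¼ ln(1 − 2Q).
1 − 2P − Q = 0.840909, giving −½ ln(0.840909) = 0.086636.
1 − 2Q = 0.954546, giving −¼ ln(0.954546) = 0.011630.
d = 0.086636 + 0.011630 = 0.098266.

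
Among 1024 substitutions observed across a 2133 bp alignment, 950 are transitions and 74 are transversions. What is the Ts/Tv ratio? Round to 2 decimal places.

12.84

R = 950/74 = 12.837837… ≈ 12.84 (to 2 d.p.).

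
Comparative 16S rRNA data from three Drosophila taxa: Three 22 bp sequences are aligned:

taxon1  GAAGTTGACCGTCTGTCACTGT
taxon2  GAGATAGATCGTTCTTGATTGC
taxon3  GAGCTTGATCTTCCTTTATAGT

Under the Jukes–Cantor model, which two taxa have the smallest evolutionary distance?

taxon2 and taxon3

taxon1–taxon2: 10/22 differ, p = 0.455, d = 0.699.
taxon1–taxon3: 9/22 differ, p = 0.409, d = 0.591.
taxon2–taxon3: 7/22 differ, p = 0.318, d = 0.414.
The smallest distance is between taxon2 and taxon3.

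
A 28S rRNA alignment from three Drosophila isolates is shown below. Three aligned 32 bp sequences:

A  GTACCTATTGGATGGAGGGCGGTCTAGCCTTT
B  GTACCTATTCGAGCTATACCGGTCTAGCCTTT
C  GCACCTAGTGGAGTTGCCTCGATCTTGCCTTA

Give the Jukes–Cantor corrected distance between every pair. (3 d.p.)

d(A,B) = 0.259, d(A,C) = 0.520, d(B,C) = 0.460

A–B: 7/32 sites differ → p = 0.21875, d = −0.75 ln(1 − 0.291667) = 0.258631 ≈ 0.259.
A–C: 12/32 sites differ → p = 0.375, d = −0.75 ln(1 − 0.5) = 0.519860 ≈ 0.520.
B–C: 11/32 sites differ → p = 0.34375, d = −0.75 ln(1 − 0.458333) = 0.459828 ≈ 0.460.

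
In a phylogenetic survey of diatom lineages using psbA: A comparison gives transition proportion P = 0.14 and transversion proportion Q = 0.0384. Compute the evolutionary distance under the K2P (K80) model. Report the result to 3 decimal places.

0.212

Under the Kimura two-parameter model, d = −½ ln(1 − 2P − Q) − ¼ ln(1 − 2Q).
1 − 2P − Q = 0.6816, giving −½ ln(0.6816) = 0.191656.
1 − 2Q = 0.9232, giving −¼ ln(0.9232) = 0.019977.
d = 0.191656 + 0.019977 = 0.211633.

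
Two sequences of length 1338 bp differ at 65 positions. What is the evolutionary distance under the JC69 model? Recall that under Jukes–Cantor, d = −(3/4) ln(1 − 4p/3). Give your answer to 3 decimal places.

0.050

p = 65/1338 ≈ 0.04858.
d = −(3/4) ln(1 − 4p/3) = −0.75 ln(1 − 0.064773) = −0.75 ln(0.935227)
  = −0.75 × (-0.066966) = 0.050225 substitutions/site.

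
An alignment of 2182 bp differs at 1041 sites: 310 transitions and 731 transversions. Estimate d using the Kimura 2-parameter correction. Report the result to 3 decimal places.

P = 310/2182 ≈ 0.142071 and Q = 731/2182 ≈ 0.335014.
Under the Kimura two-parameter model, d = −½ ln(1 − 2P − Q) − ¼ ln(1 − 2Q).
1 − 2P − Q = 0.380844, giving −½ ln(0.380844) = 0.482683.
1 − 2Q = 0.329972, giving −¼ ln(0.329972) = 0.277187.
d = 0.482683 + 0.277187 = 0.759870.

0.760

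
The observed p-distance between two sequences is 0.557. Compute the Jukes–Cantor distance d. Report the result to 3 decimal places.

d = −(3/4) ln(1 − 4p/3) = −0.75 ln(1 − 0.742667) = −0.75 ln(0.257333)
  = −0.75 × (-1.357384) = 1.018038 substitutions/site.

1.018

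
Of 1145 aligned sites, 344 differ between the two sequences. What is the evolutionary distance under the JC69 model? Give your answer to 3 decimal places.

0.384

p = 344/1145 ≈ 0.300437.
d = −(3/4) ln(1 − 4p/3) = −0.75 ln(1 − 0.400583) = −0.75 ln(0.599417)
  = −0.75 × (-0.511798) = 0.383849 substitutions/site.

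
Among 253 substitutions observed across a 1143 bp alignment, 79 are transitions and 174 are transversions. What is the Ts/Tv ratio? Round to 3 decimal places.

0.454

R = 79/174 = 0.454022… ≈ 0.454 (to 3 d.p.).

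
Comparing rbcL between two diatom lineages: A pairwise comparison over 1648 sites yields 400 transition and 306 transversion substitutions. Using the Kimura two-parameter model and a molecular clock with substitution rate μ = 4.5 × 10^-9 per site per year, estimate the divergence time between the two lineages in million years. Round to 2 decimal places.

P = 400/1648 ≈ 0.242718 and Q = 306/1648 ≈ 0.18568.
Under the Kimura two-parameter model, d = −½ ln(1 − 2P − Q) − ¼ ln(1 − 2Q).
1 − 2P − Q = 0.328884, giving −½ ln(0.328884) = 0.556025.
1 − 2Q = 0.62864, giving −¼ ln(0.62864) = 0.116049.
d = 0.556025 + 0.116049 = 0.672074.
Under a molecular clock d = 2μt, so t = d/(2μ) = 0.672074 / (2 × 4.5 × 10^-9) = 74.67 million years.

74.67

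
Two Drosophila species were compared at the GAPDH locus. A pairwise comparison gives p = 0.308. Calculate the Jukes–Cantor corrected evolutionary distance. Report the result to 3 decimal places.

d = −(3/4) ln(1 − 4p/3) = −0.75 ln(1 − 0.410667) = −0.75 ln(0.589333)
  = −0.75 × (-0.528764) = 0.396573 substitutions/site.

0.397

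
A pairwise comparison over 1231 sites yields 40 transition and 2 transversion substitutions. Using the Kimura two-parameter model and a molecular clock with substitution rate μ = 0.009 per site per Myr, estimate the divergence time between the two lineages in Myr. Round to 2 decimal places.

P = 40/1231 ≈ 0.032494 and Q = 2/1231 ≈ 0.001625.
Under the Kimura two-parameter model, d = −½ ln(1 − 2P − Q) − ¼ ln(1 − 2Q).
1 − 2P − Q = 0.933387, giving −½ ln(0.933387) = 0.034468.
1 − 2Q = 0.99675, giving −¼ ln(0.99675) = 0.000814.
d = 0.034468 + 0.000814 = 0.035282.
Under a molecular clock d = 2μt, so t = d/(2μ) = 0.035282 / (2 × 0.009) = 1.96 Myr.

1.96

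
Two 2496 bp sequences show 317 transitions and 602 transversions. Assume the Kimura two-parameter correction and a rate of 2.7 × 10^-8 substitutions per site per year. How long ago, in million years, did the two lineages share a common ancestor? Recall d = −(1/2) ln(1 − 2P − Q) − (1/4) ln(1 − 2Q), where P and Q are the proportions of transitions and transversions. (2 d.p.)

P = 317/2496 ≈ 0.127003 and Q = 602/2496 ≈ 0.241186.
Under the Kimura two-parameter model, d = −½ ln(1 − 2P − Q) − ¼ ln(1 − 2Q).
1 − 2P − Q = 0.504808, giving −½ ln(0.504808) = 0.341789.
1 − 2Q = 0.517628, giving −¼ ln(0.517628) = 0.164625.
d = 0.341789 + 0.164625 = 0.506414.
Under a molecular clock d = 2μt, so t = d/(2μ) = 0.506414 / (2 × 2.7 × 10^-8) = 9.38 million years.

9.38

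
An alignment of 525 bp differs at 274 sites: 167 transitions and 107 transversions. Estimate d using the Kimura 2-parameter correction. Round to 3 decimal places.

1.047

P = 167/525 ≈ 0.318095 and Q = 107/525 ≈ 0.20381.
Under the Kimura two-parameter model, d = −½ ln(1 − 2P − Q) − ¼ ln(1 − 2Q).
1 − 2P − Q = 0.16, giving −½ ln(0.16) = 0.916291.
1 − 2Q = 0.59238, giving −¼ ln(0.59238) = 0.130902.
d = 0.916291 + 0.130902 = 1.047193.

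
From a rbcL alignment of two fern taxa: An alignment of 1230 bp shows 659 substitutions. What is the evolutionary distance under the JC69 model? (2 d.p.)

0.94

p = 659/1230 ≈ 0.535772.
d = −(3/4) ln(1 − 4p/3) = −0.75 ln(1 − 0.714363) = −0.75 ln(0.285637)
  = −0.75 × (-1.253034) = 0.939776 substitutions/site.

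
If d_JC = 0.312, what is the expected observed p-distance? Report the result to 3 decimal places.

p = (3/4)(1 − e^(−4d/3)) = 0.75 × (1 − e^(-0.416)) = 0.75 × (1 − 0.659680) = 0.255240.

0.255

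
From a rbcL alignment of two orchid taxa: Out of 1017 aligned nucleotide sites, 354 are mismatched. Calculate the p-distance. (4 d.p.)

p = 354/1017 = 0.348082… ≈ 0.3481 (to 4 d.p.).

0.3481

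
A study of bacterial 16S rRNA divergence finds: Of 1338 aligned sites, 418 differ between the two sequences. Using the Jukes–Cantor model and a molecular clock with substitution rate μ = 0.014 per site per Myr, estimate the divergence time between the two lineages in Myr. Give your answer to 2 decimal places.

p = 418/1338 ≈ 0.312407.
d = −(3/4) ln(1 − 4p/3) = −0.75 ln(1 − 0.416543) = −0.75 ln(0.583457)
  = −0.75 × (-0.538785) = 0.404089 substitutions/site.
Under a molecular clock d = 2μt, so t = d/(2μ) = 0.404089 / (2 × 0.014) = 14.43 Myr.

14.43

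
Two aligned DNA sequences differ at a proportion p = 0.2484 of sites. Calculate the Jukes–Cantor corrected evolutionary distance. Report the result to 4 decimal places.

0.3017

d = −(3/4) ln(1 − 4p/3) = −0.75 ln(1 − 0.3312) = −0.75 ln(0.6688)
  = −0.75 × (-0.402270) = 0.301703 substitutions/site.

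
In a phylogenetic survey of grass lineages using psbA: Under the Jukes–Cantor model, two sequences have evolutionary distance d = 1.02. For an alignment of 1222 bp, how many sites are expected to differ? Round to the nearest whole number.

Invert JC69: p = (3/4)(1 − e^(−4d/3)) = 0.75 × (1 − e^(-1.36)) = 0.75 × (1 − 0.256661) = 0.557504.
Expected differing sites = pL ≈ 0.557504 × 1222 = 681.269888 ≈ 681.

681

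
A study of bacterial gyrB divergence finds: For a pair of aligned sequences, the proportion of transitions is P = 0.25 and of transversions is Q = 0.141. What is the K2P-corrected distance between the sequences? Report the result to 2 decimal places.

0.60

Under the Kimura two-parameter model, d = −½ ln(1 − 2P − Q) − ¼ ln(1 − 2Q).
1 − 2P − Q = 0.359, giving −½ ln(0.359) = 0.512216.
1 − 2Q = 0.718, giving −¼ ln(0.718) = 0.082821.
d = 0.512216 + 0.082821 = 0.595037.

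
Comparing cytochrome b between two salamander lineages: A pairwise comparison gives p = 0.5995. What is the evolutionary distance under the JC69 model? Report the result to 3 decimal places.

1.205

d = −(3/4) ln(1 − 4p/3) = −0.75 ln(1 − 0.799333) = −0.75 ln(0.200667)
  = −0.75 × (-1.606108) = 1.204581 substitutions/site.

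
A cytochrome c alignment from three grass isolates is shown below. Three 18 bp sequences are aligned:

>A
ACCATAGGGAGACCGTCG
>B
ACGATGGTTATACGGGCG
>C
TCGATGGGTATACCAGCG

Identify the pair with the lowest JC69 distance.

A–B: 7/18 differ, p = 0.389, d = 0.548.
A–C: 7/18 differ, p = 0.389, d = 0.548.
B–C: 4/18 differ, p = 0.222, d = 0.264.
The smallest distance is between B and C.

B and C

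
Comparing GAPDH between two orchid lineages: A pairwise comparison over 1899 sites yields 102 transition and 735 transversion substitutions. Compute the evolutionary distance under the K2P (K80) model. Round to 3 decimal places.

P = 102/1899 ≈ 0.053712 and Q = 735/1899 ≈ 0.387046.
Under the Kimura two-parameter model, d = −½ ln(1 − 2P − Q) − ¼ ln(1 − 2Q).
1 − 2P − Q = 0.50553, giving −½ ln(0.50553) = 0.341074.
1 − 2Q = 0.225908, giving −¼ ln(0.225908) = 0.371907.
d = 0.341074 + 0.371907 = 0.712981.

0.713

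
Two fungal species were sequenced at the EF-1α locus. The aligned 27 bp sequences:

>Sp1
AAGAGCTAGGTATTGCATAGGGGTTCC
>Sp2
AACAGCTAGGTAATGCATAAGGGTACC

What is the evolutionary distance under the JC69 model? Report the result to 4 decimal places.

The sequences differ at 4 of 27 sites (3, 13, 20, 25), so p = 4/27 ≈ 0.148148.
d = −(3/4) ln(1 − 4p/3) = −0.75 ln(1 − 0.197531) = −0.75 ln(0.802469)
  = −0.75 × (-0.220062) = 0.165047 substitutions/site.

0.1650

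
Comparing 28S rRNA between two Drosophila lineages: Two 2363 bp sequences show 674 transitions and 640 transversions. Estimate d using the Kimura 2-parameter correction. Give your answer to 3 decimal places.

P = 674/2363 ≈ 0.285231 and Q = 640/2363 ≈ 0.270842.
Under the Kimura two-parameter model, d = −½ ln(1 − 2P − Q) − ¼ ln(1 − 2Q).
1 − 2P − Q = 0.158696, giving −½ ln(0.158696) = 0.920382.
1 − 2Q = 0.458316, giving −¼ ln(0.458316) = 0.195049.
d = 0.920382 + 0.195049 = 1.115431.

1.115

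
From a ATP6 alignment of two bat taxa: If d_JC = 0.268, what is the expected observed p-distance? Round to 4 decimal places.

p = (3/4)(1 − e^(−4d/3)) = 0.75 × (1 − e^(-0.357333)) = 0.75 × (1 − 0.699540) = 0.225345.

0.2253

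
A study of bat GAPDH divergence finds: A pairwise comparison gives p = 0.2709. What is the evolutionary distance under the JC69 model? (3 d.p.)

0.336

d = −(3/4) ln(1 − 4p/3) = −0.75 ln(1 − 0.3612) = −0.75 ln(0.6388)
  = −0.75 × (-0.448164) = 0.336123 substitutions/site.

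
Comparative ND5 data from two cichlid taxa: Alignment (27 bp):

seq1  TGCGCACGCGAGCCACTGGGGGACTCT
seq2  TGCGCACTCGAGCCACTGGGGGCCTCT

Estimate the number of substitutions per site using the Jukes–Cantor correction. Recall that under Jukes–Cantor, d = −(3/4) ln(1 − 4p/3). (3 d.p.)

0.078

The sequences differ at 2 of 27 sites (8, 23), so p = 2/27 ≈ 0.074074.
d = −(3/4) ln(1 − 4p/3) = −0.75 ln(1 − 0.098765) = −0.75 ln(0.901235)
  = −0.75 × (-0.103989) = 0.077992 substitutions/site.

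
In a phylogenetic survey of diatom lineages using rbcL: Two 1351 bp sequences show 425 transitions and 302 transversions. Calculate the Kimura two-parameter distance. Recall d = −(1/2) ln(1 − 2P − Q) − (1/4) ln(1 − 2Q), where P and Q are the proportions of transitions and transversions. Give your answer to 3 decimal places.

1.106

P = 425/1351 ≈ 0.314582 and Q = 302/1351 ≈ 0.223538.
Under the Kimura two-parameter model, d = −½ ln(1 − 2P − Q) − ¼ ln(1 − 2Q).
1 − 2P − Q = 0.147298, giving −½ ln(0.147298) = 0.957649.
1 − 2Q = 0.552924, giving −¼ ln(0.552924) = 0.148134.
d = 0.957649 + 0.148134 = 1.105783.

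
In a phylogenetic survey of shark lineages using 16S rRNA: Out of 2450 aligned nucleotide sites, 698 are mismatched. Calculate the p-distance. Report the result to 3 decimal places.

0.285

p = 698/2450 = 0.284897… ≈ 0.285 (to 3 d.p.).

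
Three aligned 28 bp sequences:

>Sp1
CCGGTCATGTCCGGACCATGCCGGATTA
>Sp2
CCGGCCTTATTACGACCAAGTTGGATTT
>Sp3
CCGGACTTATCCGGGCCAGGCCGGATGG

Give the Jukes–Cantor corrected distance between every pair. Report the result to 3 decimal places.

d(Sp1,Sp2) = 0.485, d(Sp1,Sp3) = 0.304, d(Sp2,Sp3) = 0.485

Sp1–Sp2: 10/28 sites differ → p ≈ 0.357143, d = −0.75 ln(1 − 0.476191) = 0.484971 ≈ 0.485.
Sp1–Sp3: 7/28 sites differ → p = 0.25, d = −0.75 ln(1 − 0.333333) = 0.304098 ≈ 0.304.
Sp2–Sp3: 10/28 sites differ → p ≈ 0.357143, d = −0.75 ln(1 − 0.476191) = 0.484971 ≈ 0.485.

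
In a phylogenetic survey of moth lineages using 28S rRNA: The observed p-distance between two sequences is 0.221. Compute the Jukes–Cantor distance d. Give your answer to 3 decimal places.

0.262

d = −(3/4) ln(1 − 4p/3) = −0.75 ln(1 − 0.294667) = −0.75 ln(0.705333)
  = −0.75 × (-0.349085) = 0.261814 substitutions/site.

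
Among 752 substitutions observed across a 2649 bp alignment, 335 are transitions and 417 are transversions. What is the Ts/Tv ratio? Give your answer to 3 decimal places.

0.803

R = 335/417 = 0.803357… ≈ 0.803 (to 3 d.p.).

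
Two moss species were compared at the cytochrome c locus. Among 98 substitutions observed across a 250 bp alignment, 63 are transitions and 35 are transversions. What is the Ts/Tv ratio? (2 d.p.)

R = 63/35 = 1.80.

1.80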